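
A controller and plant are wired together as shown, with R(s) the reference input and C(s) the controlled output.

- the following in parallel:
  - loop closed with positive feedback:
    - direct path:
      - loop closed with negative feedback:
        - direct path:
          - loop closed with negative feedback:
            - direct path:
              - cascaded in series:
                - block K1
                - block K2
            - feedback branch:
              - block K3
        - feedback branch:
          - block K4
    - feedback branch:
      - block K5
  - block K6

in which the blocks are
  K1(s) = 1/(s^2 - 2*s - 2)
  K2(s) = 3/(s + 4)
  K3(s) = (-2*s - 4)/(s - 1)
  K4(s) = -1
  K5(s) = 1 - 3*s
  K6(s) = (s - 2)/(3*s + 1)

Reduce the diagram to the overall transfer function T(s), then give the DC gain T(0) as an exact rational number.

(1) multiply K1, K2 (series) = 3/(s^3 + 2*s^2 - 10*s - 8)
(2) collapse the loop ((K1*K2) forward, K3 return) = (3*s - 3)/(s^4 + s^3 - 12*s^2 - 4*s - 4)
(3) collapse the loop ([(K1*K2)/(1+(K1*K2)*K3)] forward, K4 return) = (3*s - 3)/(s^4 + s^3 - 12*s^2 - 7*s - 1)
(4) close the feedback loop around [[(K1*K2)/(1+(K1*K2)*K3)]/(1+[(K1*K2)/(1+(K1*K2)*K3)]*K4)], K5 = (3*s - 3)/(s^4 + s^3 - 3*s^2 - 19*s + 2)
(5) parallel reduction of [[[(K1*K2)/(1+(K1*K2)*K3)]/(1+[(K1*K2)/(1+(K1*K2)*K3)]*K4)]/(1-[[(K1*K2)/(1+(K1*K2)*K3)]/(1+[(K1*K2)/(1+(K1*K2)*K3)]*K4)]*K5)], K6 = (s^5 - s^4 - 5*s^3 - 4*s^2 + 34*s - 7)/(3*s^5 + 4*s^4 - 8*s^3 - 60*s^2 - 13*s + 2)
Step 5 gives the overall T(s). Then T(0) = -7/2.

Answer: -7/2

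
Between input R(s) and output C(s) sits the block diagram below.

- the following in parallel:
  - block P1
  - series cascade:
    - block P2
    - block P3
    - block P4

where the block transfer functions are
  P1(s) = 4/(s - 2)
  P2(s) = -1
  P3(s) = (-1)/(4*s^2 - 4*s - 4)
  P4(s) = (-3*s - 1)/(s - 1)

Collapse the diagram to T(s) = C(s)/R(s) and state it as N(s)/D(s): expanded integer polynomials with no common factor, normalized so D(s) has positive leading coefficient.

First reduce the diagram to T(s).

[1] multiply P2, P3, P4 (series); result (-3*s - 1)/(4*s^3 - 8*s^2 + 4)
[2] add P1, (P2*P3*P4) (parallel): this yields T(s), and no further normalization is needed

Answer: (16*s^3 - 35*s^2 + 5*s + 18)/(4*s^4 - 16*s^3 + 16*s^2 + 4*s - 8)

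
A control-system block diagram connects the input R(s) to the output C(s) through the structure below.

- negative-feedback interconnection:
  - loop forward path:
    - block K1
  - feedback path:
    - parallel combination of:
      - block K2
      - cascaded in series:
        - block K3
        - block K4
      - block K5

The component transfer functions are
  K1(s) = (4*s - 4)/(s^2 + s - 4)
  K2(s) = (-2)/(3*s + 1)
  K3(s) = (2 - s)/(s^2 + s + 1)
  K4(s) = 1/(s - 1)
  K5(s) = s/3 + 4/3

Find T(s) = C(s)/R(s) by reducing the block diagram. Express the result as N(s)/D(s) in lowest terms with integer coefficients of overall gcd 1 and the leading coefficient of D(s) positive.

Reducing step by step:

Step 1 - reduce the series chain K3, K4; result (2 - s)/(s^3 - 1)
Step 2 - reduce the parallel group K2, (K3*K4), K5; result (3*s^5 + 13*s^4 - 2*s^3 - 12*s^2 + 2*s + 8)/(9*s^4 + 3*s^3 - 9*s - 3)
Step 3 - feedback reduction of K1, (K2+(K3*K4)+K5) - this is the overall T(s), already in the required normalized form

Answer: (36*s^4 + 12*s^3 - 36*s - 12)/(21*s^5 + 73*s^4 - 20*s^3 - 81*s^2 - 37*s + 20)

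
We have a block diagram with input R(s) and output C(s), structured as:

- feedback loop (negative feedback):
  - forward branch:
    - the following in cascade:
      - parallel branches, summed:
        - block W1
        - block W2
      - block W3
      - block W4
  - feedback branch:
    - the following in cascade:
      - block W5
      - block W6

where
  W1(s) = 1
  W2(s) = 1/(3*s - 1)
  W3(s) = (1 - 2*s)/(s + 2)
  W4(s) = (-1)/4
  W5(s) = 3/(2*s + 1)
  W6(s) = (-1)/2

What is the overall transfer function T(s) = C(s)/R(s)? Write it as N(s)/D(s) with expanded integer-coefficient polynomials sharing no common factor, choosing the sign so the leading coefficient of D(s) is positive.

1. add W1, W2 (parallel) gives (3*s)/(3*s - 1)
2. series reduction of (W1+W2), W3, W4 gives (6*s^2 - 3*s)/(12*s^2 + 20*s - 8)
3. multiply W5, W6 (series) gives (-3)/(4*s + 2)
4. collapse the loop (((W1+W2)*W3*W4) forward, (W5*W6) return); the result is T(s) itself (integer coefficients, no common factor, positive leading denominator coefficient)

Answer: (24*s^3 - 6*s)/(48*s^3 + 86*s^2 + 17*s - 16)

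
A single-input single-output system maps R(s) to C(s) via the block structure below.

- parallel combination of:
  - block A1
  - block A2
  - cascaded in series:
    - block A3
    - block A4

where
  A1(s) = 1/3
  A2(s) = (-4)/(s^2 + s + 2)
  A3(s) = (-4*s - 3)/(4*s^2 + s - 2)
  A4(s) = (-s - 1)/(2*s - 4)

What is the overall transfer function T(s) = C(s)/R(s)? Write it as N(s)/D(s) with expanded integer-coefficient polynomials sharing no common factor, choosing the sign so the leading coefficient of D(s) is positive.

First reduce the diagram to T(s).

(1) reduce the series chain A3, A4 gives (4*s^2 + 7*s + 3)/(8*s^3 - 14*s^2 - 8*s + 8)
(2) reduce the parallel group A1, A2, (A3*A4): this yields T(s), and no further normalization is needed

Answer: (8*s^5 + 6*s^4 - 69*s^3 + 194*s^2 + 139*s - 62)/(24*s^5 - 18*s^4 - 18*s^3 - 84*s^2 - 24*s + 48)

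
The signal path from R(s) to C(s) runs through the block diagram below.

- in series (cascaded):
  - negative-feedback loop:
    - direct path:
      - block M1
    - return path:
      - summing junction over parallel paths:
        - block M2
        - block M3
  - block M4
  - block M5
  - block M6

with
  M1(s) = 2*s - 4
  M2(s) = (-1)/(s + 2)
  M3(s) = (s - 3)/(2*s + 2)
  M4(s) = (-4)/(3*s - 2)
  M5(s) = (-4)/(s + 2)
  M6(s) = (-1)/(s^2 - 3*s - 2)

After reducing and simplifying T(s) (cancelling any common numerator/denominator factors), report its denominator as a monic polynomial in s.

Reducing step by step:

Step 1: add M2, M3 (parallel): (s^2 - 3*s - 8)/(2*s^2 + 6*s + 4)
Step 2: feedback reduction of M1, (M2+M3): (2*s^3 + 2*s^2 - 8*s - 8)/(s^3 - 4*s^2 + s + 18)
Step 3: reduce the series chain [M1/(1+M1*(M2+M3))], M4, M5, M6: (-32*s^2 + 32*s + 64)/(3*s^6 - 23*s^5 + 47*s^4 + 47*s^3 - 214*s^2 + 4*s + 72)
T(s) is the step-3 result (common factors already cancelled). Leading coefficient of the denominator: 3. Divide through by 3 for the monic polynomial.

Answer: s^6 - 23*s^5/3 + 47*s^4/3 + 47*s^3/3 - 214*s^2/3 + 4*s/3 + 24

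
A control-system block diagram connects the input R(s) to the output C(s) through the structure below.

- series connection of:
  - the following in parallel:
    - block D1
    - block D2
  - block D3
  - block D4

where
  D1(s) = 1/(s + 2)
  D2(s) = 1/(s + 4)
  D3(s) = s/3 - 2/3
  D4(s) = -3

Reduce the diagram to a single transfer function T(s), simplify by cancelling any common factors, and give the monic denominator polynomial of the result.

Reducing step by step:

[1] combine D1, D2 in parallel = (2*s + 6)/(s^2 + 6*s + 8)
[2] reduce the series chain (D1+D2), D3, D4 = (-2*s^2 - 2*s + 12)/(s^2 + 6*s + 8)
The result of step 2 is T(s) in lowest terms. Its denominator already has leading coefficient 1, so it is monic as it stands.

Answer: s^2 + 6*s + 8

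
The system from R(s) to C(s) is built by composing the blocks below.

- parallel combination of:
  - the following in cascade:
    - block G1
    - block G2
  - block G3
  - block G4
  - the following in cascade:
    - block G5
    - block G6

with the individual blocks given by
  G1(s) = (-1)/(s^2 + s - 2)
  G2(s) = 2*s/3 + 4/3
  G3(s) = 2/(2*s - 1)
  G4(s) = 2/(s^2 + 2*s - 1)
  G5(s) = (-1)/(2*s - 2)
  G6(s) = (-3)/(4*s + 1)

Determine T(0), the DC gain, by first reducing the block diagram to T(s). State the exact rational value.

[1] multiply G1, G2 (series) = (-2)/(3*s - 3)
[2] combine G5, G6 in series = 3/(8*s^2 - 6*s - 2)
[3] combine (G1*G2), G3, G4, (G5*G6) in parallel = (16*s^4 + 118*s^3 - 173*s^2 - 12*s + 29)/(48*s^5 + 36*s^4 - 162*s^3 + 78*s^2 + 6*s - 6)
Evaluating the step-3 result (the overall T(s)) at s = 0 gives T(0) = 29/(-6) = -29/6.

Hence the answer: -29/6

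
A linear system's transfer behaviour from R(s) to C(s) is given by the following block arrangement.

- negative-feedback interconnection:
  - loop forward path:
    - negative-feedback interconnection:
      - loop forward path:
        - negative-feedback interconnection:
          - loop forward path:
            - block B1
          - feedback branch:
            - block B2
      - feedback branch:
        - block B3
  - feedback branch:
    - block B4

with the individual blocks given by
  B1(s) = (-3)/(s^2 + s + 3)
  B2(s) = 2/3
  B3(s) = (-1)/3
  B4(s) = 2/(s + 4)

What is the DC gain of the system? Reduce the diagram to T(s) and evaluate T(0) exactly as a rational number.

(1) feedback reduction of B1, B2: (-3)/(s^2 + s + 1)
(2) apply the feedback formula to [B1/(1+B1*B2)], B3: (-3)/(s^2 + s + 2)
(3) close the feedback loop around [[B1/(1+B1*B2)]/(1+[B1/(1+B1*B2)]*B3)], B4: (-3*s - 12)/(s^3 + 5*s^2 + 6*s + 2)
That last expression is T(s); at s = 0 only the constant terms survive, so T(0) = -12/2 = -6.

Final answer: -6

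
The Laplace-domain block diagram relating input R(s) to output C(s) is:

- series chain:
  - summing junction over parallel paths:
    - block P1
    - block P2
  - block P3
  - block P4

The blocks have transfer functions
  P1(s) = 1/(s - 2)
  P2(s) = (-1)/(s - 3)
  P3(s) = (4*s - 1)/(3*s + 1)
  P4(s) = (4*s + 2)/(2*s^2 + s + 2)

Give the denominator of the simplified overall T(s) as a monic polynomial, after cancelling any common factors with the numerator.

The answer is s^5 - 25*s^4/6 + 3*s^3 - s^2/2 + 16*s/3 + 2.

Reasoning:
1. sum the parallel branches P1, P2 gives (-1)/(s^2 - 5*s + 6)
2. reduce the series chain (P1+P2), P3, P4 gives (-16*s^2 - 4*s + 2)/(6*s^5 - 25*s^4 + 18*s^3 - 3*s^2 + 32*s + 12)
The result of step 2 is T(s) in lowest terms. Its denominator has leading coefficient 6; dividing the denominator through by 6 makes it monic.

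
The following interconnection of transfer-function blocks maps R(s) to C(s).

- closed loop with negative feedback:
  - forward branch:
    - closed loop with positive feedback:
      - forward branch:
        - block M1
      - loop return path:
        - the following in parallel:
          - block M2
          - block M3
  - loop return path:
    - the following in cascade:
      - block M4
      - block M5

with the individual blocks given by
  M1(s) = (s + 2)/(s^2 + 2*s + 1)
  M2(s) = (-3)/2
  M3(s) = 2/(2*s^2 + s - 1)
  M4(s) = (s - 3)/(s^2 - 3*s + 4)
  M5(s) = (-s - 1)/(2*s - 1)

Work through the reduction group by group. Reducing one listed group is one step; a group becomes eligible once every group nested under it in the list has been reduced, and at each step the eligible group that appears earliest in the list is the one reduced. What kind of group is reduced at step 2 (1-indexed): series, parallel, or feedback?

Answer: feedback

Working:
Step 1: add M2, M3 (parallel)
Step 2: close the feedback loop around M1, (M2+M3)
Step 3: reduce the series chain M4, M5
Step 4: close the feedback loop around [M1/(1-M1*(M2+M3))], (M4*M5)
The group at step 2 is a feedback group.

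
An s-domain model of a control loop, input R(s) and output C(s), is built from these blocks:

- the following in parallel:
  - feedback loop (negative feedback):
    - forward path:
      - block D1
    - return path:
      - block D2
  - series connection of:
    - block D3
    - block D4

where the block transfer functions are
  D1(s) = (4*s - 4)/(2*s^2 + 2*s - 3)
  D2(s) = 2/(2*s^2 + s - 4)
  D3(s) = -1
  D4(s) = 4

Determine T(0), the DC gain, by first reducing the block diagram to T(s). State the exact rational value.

(1) collapse the loop (D1 forward, D2 return), giving (8*s^3 - 4*s^2 - 20*s + 16)/(4*s^4 + 6*s^3 - 12*s^2 - 3*s + 4)
(2) multiply D3, D4 (series), giving -4
(3) sum the parallel branches [D1/(1+D1*D2)], (D3*D4), giving (-16*s^4 - 16*s^3 + 44*s^2 - 8*s)/(4*s^4 + 6*s^3 - 12*s^2 - 3*s + 4)
Evaluating the step-3 result (the overall T(s)) at s = 0 gives T(0) = 0/4 = 0.

Hence the answer: 0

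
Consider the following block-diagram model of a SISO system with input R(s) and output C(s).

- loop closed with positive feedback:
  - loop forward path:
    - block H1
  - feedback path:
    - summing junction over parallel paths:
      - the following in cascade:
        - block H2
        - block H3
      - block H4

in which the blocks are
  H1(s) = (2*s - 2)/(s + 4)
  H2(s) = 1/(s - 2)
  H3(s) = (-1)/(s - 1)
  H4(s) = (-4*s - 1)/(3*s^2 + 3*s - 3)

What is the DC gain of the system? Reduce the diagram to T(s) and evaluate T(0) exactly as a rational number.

1. series reduction of H2, H3; result (-1)/(s^2 - 3*s + 2)
2. parallel reduction of (H2*H3), H4; result (-4*s^3 + 8*s^2 - 8*s + 1)/(3*s^4 - 6*s^3 - 6*s^2 + 15*s - 6)
3. collapse the loop (H1 forward, ((H2*H3)+H4) return); result (6*s^4 - 12*s^3 - 12*s^2 + 30*s - 12)/(3*s^4 + 17*s^3 - 37*s^2 - 14*s + 22)
DC gain: substitute s = 0 into T(s) from step 3: T(0) = -12/22 = -6/11.

Final answer: -6/11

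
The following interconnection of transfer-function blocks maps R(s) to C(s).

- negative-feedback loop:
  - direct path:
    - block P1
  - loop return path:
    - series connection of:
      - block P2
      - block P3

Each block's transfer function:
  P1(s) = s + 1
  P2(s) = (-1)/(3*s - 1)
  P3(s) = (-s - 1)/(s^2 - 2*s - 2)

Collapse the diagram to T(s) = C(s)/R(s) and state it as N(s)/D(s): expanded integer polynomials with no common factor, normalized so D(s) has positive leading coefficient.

First reduce the diagram to T(s).

[1] cascade P2, P3; result (s + 1)/(3*s^3 - 7*s^2 - 4*s + 2)
[2] close the feedback loop around P1, (P2*P3) - this is the overall T(s), already in the required normalized form

Answer: (3*s^4 - 4*s^3 - 11*s^2 - 2*s + 2)/(3*s^3 - 6*s^2 - 2*s + 3)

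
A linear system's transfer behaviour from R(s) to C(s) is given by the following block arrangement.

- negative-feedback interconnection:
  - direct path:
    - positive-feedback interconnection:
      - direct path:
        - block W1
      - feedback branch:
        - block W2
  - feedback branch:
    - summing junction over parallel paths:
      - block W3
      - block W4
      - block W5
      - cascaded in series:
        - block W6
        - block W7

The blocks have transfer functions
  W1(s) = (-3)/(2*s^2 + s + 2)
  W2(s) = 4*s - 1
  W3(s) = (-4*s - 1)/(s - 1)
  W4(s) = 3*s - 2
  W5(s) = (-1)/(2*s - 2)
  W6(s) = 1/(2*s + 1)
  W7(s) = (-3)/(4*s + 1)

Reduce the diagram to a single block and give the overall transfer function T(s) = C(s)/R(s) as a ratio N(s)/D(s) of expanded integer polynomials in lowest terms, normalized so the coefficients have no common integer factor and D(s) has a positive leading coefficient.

(1) apply the feedback formula to W1, W2 gives (-3)/(2*s^2 + 13*s - 1)
(2) series reduction of W6, W7 gives (-3)/(8*s^2 + 6*s + 1)
(3) add W3, W4, W5, (W6*W7) (parallel) gives (48*s^4 - 108*s^3 - 94*s^2 - 18*s + 7)/(16*s^3 - 4*s^2 - 10*s - 2)
(4) apply the feedback formula to [W1/(1-W1*W2)], (W3+W4+W5+(W6*W7)): this yields T(s), and no further normalization is needed

Hence the answer: (-48*s^3 + 12*s^2 + 30*s + 6)/(32*s^5 + 56*s^4 + 236*s^3 + 152*s^2 + 38*s - 19)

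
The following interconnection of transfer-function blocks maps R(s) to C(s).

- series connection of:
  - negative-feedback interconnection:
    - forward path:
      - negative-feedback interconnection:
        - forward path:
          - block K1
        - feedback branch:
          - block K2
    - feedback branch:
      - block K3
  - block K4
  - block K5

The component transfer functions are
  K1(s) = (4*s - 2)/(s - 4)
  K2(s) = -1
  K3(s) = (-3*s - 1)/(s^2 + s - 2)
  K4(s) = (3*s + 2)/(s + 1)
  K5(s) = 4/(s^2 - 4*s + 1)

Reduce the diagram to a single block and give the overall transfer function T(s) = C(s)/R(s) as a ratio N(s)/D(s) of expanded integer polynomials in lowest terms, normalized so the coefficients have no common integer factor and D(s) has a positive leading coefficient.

Step 1 - collapse the loop (K1 forward, K2 return) gives (2 - 4*s)/(3*s + 2)
Step 2 - reduce the feedback loop with forward [K1/(1+K1*K2)] and return K3 gives (-4*s^3 - 2*s^2 + 10*s - 4)/(3*s^3 + 17*s^2 - 6*s - 6)
Step 3 - multiply [[K1/(1+K1*K2)]/(1+[K1/(1+K1*K2)]*K3)], K4, K5 (series), giving the overall T(s)

Answer: (-48*s^4 - 56*s^3 + 104*s^2 + 32*s - 32)/(3*s^6 + 8*s^5 - 66*s^4 - 36*s^3 + 53*s^2 + 12*s - 6)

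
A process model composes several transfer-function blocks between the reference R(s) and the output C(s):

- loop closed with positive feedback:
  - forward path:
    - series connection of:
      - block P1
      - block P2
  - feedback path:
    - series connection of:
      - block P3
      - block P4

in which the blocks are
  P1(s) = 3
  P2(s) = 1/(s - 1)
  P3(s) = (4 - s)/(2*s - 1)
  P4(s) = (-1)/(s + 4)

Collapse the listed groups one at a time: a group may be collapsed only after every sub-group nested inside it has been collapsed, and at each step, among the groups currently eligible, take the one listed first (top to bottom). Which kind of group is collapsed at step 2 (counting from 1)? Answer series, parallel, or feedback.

Reducing step by step:

[1] multiply P1, P2 (series)
[2] combine P3, P4 in series
[3] reduce the feedback loop with forward (P1*P2) and return (P3*P4)
So the answer for step 2 is series.

Answer: series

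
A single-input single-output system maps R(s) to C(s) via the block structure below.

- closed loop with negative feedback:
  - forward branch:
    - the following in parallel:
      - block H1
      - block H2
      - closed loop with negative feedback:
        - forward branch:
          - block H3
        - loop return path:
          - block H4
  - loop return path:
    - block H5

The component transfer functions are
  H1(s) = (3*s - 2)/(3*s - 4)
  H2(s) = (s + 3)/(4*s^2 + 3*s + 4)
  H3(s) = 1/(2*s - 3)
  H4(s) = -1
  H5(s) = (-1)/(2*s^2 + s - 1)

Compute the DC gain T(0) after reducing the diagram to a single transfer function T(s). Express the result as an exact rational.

First reduce the diagram to T(s).

[1] feedback reduction of H3, H4 -> 1/(2*s - 4)
[2] reduce the parallel group H1, H2, [H3/(1+H3*H4)] -> (24*s^4 - 28*s^3 - s^2 - 84*s + 64)/(24*s^4 - 62*s^3 + 28*s^2 - 32*s + 64)
[3] feedback reduction of (H1+H2+[H3/(1+H3*H4)]), H5 -> (48*s^6 - 32*s^5 - 54*s^4 - 141*s^3 + 45*s^2 + 148*s - 64)/(48*s^6 - 100*s^5 - 54*s^4 + 54*s^3 + 69*s^2 + 180*s - 128)
Step 3 gives the overall T(s). Then T(0) = -64/(-128) = 1/2.

Answer: 1/2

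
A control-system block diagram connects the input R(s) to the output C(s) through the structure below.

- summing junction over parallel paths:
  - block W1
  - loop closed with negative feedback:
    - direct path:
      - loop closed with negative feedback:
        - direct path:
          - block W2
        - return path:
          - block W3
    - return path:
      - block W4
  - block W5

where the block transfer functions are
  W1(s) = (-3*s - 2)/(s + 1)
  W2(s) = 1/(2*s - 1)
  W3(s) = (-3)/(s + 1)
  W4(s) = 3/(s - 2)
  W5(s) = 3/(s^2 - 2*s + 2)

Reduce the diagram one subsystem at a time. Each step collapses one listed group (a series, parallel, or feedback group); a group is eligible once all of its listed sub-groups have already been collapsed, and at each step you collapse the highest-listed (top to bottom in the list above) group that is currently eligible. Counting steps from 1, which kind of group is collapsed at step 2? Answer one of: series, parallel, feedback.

Answer: feedback

Working:
Step 1: reduce the feedback loop with forward W2 and return W3
Step 2: collapse the loop ([W2/(1+W2*W3)] forward, W4 return)
Step 3: combine W1, [[W2/(1+W2*W3)]/(1+[W2/(1+W2*W3)]*W4)], W5 in parallel
Step 2: feedback.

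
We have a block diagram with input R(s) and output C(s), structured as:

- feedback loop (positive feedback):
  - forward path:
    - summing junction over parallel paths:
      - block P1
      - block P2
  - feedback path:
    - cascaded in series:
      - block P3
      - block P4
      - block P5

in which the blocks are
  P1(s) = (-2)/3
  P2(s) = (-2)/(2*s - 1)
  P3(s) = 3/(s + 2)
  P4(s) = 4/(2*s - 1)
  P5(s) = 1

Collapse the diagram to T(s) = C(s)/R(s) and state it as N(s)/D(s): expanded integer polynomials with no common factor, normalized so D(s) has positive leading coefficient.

Step 1. parallel reduction of P1, P2 = (-4*s - 4)/(6*s - 3)
Step 2. reduce the series chain P3, P4, P5 = 12/(2*s^2 + 3*s - 2)
Step 3. collapse the loop ((P1+P2) forward, (P3*P4*P5) return): this yields T(s), and no further normalization is needed

Answer: (-8*s^3 - 20*s^2 - 4*s + 8)/(12*s^3 + 12*s^2 + 27*s + 54)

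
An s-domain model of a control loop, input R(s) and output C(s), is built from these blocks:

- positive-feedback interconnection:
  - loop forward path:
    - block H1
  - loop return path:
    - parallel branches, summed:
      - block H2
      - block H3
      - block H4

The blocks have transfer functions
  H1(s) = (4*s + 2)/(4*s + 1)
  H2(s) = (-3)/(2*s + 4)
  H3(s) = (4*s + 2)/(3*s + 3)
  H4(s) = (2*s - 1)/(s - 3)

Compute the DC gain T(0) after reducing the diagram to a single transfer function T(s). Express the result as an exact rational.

First reduce the diagram to T(s).

[1] reduce the parallel group H2, H3, H4 = (20*s^3 + 17*s^2 - 28*s - 9)/(6*s^3 - 42*s - 36)
[2] reduce the feedback loop with forward H1 and return (H2+H3+H4) = (-12*s^4 - 6*s^3 + 84*s^2 + 114*s + 36)/(28*s^4 + 51*s^3 + 45*s^2 + 47*s + 9)
Step 2 gives the overall T(s). Then T(0) = 36/9 = 4.

Answer: 4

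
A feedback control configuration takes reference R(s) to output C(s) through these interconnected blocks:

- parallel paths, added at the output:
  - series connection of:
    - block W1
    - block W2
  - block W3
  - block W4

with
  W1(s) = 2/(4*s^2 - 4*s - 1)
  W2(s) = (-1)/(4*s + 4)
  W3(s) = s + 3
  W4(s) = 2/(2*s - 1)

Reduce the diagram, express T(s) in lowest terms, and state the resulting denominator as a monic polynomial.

First reduce the diagram to T(s).

Step 1: multiply W1, W2 (series) = (-1)/(8*s^3 - 10*s - 2)
Step 2: combine (W1*W2), W3, W4 in parallel = (16*s^5 + 40*s^4 - 28*s^3 - 54*s^2 - 2*s + 3)/(16*s^4 - 8*s^3 - 20*s^2 + 6*s + 2)
T(s) is the step-2 result (common factors already cancelled). Leading coefficient of the denominator: 16. Divide through by 16 for the monic polynomial.

Answer: s^4 - s^3/2 - 5*s^2/4 + 3*s/8 + 1/8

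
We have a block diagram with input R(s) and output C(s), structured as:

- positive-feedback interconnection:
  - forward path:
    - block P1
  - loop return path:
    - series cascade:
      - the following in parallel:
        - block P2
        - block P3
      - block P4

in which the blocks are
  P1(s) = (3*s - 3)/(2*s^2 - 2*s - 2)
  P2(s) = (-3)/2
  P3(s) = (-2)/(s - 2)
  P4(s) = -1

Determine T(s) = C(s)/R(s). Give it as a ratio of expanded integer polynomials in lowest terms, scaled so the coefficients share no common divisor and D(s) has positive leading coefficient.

1. add P2, P3 (parallel) = (2 - 3*s)/(2*s - 4)
2. combine (P2+P3), P4 in series = (3*s - 2)/(2*s - 4)
3. close the feedback loop around P1, ((P2+P3)*P4), giving the overall T(s)

Hence the answer: (6*s^2 - 18*s + 12)/(4*s^3 - 21*s^2 + 19*s + 2)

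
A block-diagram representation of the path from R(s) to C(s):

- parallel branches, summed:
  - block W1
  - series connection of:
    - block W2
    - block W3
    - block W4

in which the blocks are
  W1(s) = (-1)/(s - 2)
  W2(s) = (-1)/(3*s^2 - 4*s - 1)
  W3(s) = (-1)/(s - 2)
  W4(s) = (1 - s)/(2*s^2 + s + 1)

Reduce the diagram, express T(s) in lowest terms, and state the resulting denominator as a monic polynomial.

Step 1: cascade W2, W3, W4; result (1 - s)/(6*s^5 - 17*s^4 + 7*s^3 + s^2 + 9*s + 2)
Step 2: reduce the parallel group W1, (W2*W3*W4); result (-6*s^4 + 5*s^3 + 3*s^2 + 4*s + 2)/(6*s^5 - 17*s^4 + 7*s^3 + s^2 + 9*s + 2)
T(s) is the step-2 result (common factors already cancelled). Leading coefficient of the denominator: 6. Divide through by 6 for the monic polynomial.

Answer: s^5 - 17*s^4/6 + 7*s^3/6 + s^2/6 + 3*s/2 + 1/3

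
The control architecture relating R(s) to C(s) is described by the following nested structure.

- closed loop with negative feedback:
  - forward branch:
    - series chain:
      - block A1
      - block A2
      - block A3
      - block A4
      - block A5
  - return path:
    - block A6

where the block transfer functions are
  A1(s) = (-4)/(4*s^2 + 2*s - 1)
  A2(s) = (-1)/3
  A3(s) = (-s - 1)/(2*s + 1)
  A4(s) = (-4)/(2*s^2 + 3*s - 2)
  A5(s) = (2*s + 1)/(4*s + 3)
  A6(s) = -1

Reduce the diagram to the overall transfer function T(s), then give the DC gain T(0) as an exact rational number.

Step 1: cascade A1, A2, A3, A4, A5; result (16*s + 16)/(96*s^5 + 264*s^4 + 96*s^3 - 120*s^2 - 39*s + 18)
Step 2: reduce the feedback loop with forward (A1*A2*A3*A4*A5) and return A6; result (16*s + 16)/(96*s^5 + 264*s^4 + 96*s^3 - 120*s^2 - 55*s + 2)
Step 2 gives the overall T(s). Then T(0) = 16/2 = 8.

Final answer: 8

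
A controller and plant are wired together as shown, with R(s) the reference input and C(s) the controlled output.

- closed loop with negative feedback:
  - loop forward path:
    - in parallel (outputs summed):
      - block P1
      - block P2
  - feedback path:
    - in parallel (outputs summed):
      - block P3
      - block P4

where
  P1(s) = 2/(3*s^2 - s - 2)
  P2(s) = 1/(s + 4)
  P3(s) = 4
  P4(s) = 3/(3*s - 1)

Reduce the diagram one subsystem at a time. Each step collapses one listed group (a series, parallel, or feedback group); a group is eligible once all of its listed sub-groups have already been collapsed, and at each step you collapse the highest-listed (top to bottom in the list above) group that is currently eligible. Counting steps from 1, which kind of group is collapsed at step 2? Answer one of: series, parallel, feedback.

Step 1: parallel reduction of P1, P2
Step 2: parallel reduction of P3, P4
Step 3: apply the feedback formula to (P1+P2), (P3+P4)
At step 2 the group reduced is parallel.

Therefore the answer is parallel.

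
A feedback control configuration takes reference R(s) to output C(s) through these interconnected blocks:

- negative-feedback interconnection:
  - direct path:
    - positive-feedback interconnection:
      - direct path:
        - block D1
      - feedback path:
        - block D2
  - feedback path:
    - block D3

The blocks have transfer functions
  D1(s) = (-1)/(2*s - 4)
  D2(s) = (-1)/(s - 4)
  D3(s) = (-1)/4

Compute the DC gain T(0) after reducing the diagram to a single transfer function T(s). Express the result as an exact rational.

(1) reduce the feedback loop with forward D1 and return D2; result (4 - s)/(2*s^2 - 12*s + 15)
(2) collapse the loop ([D1/(1-D1*D2)] forward, D3 return); result (16 - 4*s)/(8*s^2 - 47*s + 56)
Evaluating the step-2 result (the overall T(s)) at s = 0 gives T(0) = 16/56 = 2/7.

Therefore the answer is 2/7.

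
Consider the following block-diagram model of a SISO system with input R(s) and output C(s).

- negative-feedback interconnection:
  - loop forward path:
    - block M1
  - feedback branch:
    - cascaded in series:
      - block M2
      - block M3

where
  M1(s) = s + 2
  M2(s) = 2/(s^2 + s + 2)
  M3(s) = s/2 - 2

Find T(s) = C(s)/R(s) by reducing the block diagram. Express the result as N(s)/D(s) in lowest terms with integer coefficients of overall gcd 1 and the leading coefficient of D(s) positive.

First reduce the diagram to T(s).

(1) cascade M2, M3: (s - 4)/(s^2 + s + 2)
(2) reduce the feedback loop with forward M1 and return (M2*M3), giving the overall T(s)

Answer: (s^3 + 3*s^2 + 4*s + 4)/(2*s^2 - s - 6)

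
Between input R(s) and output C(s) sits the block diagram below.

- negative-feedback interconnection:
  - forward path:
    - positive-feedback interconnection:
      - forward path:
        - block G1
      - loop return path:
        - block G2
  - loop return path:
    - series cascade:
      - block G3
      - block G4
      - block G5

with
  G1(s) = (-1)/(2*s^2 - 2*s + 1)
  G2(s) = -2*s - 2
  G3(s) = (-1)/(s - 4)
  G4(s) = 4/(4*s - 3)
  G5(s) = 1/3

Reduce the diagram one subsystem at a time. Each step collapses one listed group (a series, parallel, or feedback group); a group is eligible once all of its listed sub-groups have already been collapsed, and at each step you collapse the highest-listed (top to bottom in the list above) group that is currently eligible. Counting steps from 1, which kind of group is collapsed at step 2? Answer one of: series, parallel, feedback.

(1) feedback reduction of G1, G2
(2) combine G3, G4, G5 in series
(3) reduce the feedback loop with forward [G1/(1-G1*G2)] and return (G3*G4*G5)
At step 2 the group reduced is series.

Final answer: series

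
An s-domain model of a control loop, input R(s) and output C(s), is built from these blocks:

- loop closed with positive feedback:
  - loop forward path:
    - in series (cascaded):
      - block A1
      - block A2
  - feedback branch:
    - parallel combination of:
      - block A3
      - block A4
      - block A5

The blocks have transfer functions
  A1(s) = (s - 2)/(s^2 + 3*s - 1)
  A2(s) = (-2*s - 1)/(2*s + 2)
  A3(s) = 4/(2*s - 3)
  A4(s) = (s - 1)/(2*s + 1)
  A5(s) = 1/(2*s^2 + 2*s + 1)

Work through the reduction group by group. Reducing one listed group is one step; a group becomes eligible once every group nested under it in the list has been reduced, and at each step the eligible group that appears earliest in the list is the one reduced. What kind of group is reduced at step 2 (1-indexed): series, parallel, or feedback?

Step 1 - cascade A1, A2
Step 2 - sum the parallel branches A3, A4, A5
Step 3 - feedback reduction of (A1*A2), (A3+A4+A5)
The group at step 2 is a parallel group.

Therefore the answer is parallel.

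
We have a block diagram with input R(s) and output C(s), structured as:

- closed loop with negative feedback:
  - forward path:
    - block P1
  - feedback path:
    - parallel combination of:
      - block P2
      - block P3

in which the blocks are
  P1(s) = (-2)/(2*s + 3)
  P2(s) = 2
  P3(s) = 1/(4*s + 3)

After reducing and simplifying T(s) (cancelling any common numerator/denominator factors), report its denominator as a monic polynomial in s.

Answer: s^2 + s/4 - 5/8

Working:
Step 1. add P2, P3 (parallel) -> (8*s + 7)/(4*s + 3)
Step 2. apply the feedback formula to P1, (P2+P3) -> (-8*s - 6)/(8*s^2 + 2*s - 5)
No further cancellation is possible in the step-2 result, so that is T(s). Its denominator becomes monic after dividing by the leading coefficient 8.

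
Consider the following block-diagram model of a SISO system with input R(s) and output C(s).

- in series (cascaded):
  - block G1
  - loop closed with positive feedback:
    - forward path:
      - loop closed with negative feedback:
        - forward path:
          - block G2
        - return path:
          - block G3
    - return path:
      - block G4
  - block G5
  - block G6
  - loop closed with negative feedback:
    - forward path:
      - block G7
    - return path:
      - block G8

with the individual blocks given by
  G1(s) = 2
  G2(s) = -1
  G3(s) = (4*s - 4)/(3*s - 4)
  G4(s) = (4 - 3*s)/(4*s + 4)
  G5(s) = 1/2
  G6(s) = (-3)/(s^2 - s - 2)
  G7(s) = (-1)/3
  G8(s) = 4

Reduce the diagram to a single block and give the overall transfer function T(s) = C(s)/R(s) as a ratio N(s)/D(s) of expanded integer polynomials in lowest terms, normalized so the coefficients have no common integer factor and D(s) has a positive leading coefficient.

1. feedback reduction of G2, G3 -> (3*s - 4)/s
2. apply the feedback formula to [G2/(1+G2*G3)], G4 -> (12*s^2 - 4*s - 16)/(13*s^2 - 20*s + 16)
3. apply the feedback formula to G7, G8 -> 1
4. cascade G1, [[G2/(1+G2*G3)]/(1-[G2/(1+G2*G3)]*G4)], G5, G6, [G7/(1+G7*G8)] - this is the overall T(s), already in the required normalized form

Final answer: (48 - 36*s)/(13*s^3 - 46*s^2 + 56*s - 32)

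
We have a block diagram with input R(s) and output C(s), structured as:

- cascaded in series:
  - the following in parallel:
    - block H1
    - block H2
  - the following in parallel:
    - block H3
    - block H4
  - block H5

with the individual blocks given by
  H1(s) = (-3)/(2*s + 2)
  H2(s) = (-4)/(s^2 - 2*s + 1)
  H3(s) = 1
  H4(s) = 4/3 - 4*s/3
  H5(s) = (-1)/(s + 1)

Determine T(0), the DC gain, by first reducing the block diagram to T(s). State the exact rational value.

The answer is 77/6.

Reasoning:
(1) combine H1, H2 in parallel -> (-3*s^2 - 2*s - 11)/(2*s^3 - 2*s^2 - 2*s + 2)
(2) combine H3, H4 in parallel -> 7/3 - 4*s/3
(3) reduce the series chain (H1+H2), (H3+H4), H5 -> (-12*s^3 + 13*s^2 - 30*s + 77)/(6*s^4 - 12*s^2 + 6)
The step-3 result is T(s). Setting s = 0: T(0) = 77/6.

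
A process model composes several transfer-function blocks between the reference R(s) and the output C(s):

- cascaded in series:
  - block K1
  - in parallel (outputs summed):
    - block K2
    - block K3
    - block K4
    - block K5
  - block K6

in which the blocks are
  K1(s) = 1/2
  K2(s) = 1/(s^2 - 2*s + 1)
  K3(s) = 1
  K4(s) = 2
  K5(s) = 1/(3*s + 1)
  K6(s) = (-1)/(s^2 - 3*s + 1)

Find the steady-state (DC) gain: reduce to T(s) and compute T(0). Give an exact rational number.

The answer is -5/2.

Reasoning:
Step 1. combine K2, K3, K4, K5 in parallel: (9*s^3 - 14*s^2 + 4*s + 5)/(3*s^3 - 5*s^2 + s + 1)
Step 2. reduce the series chain K1, (K2+K3+K4+K5), K6: (-9*s^3 + 14*s^2 - 4*s - 5)/(6*s^5 - 28*s^4 + 38*s^3 - 14*s^2 - 4*s + 2)
The step-2 result is T(s). Setting s = 0: T(0) = -5/2.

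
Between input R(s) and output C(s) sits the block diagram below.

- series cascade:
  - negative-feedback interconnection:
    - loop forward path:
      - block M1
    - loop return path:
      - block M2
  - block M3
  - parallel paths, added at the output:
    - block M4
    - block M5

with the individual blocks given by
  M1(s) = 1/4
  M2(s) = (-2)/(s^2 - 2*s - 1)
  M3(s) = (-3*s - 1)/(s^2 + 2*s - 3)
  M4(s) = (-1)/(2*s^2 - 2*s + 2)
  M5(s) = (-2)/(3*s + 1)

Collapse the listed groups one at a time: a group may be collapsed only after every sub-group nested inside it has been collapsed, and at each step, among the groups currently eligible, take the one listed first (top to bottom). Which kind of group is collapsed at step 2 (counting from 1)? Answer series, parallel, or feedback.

Step 1. reduce the feedback loop with forward M1 and return M2
Step 2. add M4, M5 (parallel)
Step 3. reduce the series chain [M1/(1+M1*M2)], M3, (M4+M5)
Step 2: parallel.

Final answer: parallel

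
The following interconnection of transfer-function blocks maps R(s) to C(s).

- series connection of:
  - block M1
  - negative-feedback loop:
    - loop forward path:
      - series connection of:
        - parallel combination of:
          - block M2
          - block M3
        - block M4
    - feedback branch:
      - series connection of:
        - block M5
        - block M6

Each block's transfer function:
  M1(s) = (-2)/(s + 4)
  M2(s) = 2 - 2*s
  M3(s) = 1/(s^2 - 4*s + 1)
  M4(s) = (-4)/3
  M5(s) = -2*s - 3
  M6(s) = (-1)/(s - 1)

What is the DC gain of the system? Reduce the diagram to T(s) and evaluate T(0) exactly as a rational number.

Answer: 2/13

Working:
(1) sum the parallel branches M2, M3: (-2*s^3 + 10*s^2 - 10*s + 3)/(s^2 - 4*s + 1)
(2) reduce the series chain (M2+M3), M4: (8*s^3 - 40*s^2 + 40*s - 12)/(3*s^2 - 12*s + 3)
(3) cascade M5, M6: (2*s + 3)/(s - 1)
(4) collapse the loop (((M2+M3)*M4) forward, (M5*M6) return): (8*s^4 - 48*s^3 + 80*s^2 - 52*s + 12)/(16*s^4 - 53*s^3 - 55*s^2 + 111*s - 39)
(5) cascade M1, [((M2+M3)*M4)/(1+((M2+M3)*M4)*(M5*M6))]: (-16*s^4 + 96*s^3 - 160*s^2 + 104*s - 24)/(16*s^5 + 11*s^4 - 267*s^3 - 109*s^2 + 405*s - 156)
DC gain: substitute s = 0 into T(s) from step 5: T(0) = -24/(-156) = 2/13.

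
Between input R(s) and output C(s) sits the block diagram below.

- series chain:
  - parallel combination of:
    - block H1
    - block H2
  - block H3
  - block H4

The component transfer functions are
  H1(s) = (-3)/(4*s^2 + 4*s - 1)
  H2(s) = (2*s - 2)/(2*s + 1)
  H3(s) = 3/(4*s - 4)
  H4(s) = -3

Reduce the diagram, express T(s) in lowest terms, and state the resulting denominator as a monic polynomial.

[1] parallel reduction of H1, H2 gives (8*s^3 - 16*s - 1)/(8*s^3 + 12*s^2 + 2*s - 1)
[2] reduce the series chain (H1+H2), H3, H4 gives (-72*s^3 + 144*s + 9)/(32*s^4 + 16*s^3 - 40*s^2 - 12*s + 4)
That last expression is T(s), already simplified. Scaling its denominator by 1/32 (the reciprocal of the leading coefficient) yields the monic denominator.

Answer: s^4 + s^3/2 - 5*s^2/4 - 3*s/8 + 1/8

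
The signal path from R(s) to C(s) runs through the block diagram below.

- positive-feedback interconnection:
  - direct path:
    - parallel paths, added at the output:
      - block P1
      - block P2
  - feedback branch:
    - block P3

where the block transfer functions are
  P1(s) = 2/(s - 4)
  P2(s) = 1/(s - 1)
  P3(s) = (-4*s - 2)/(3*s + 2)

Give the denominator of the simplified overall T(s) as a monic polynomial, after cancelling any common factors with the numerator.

First reduce the diagram to T(s).

(1) combine P1, P2 in parallel, giving (3*s - 6)/(s^2 - 5*s + 4)
(2) collapse the loop ((P1+P2) forward, P3 return), giving (9*s^2 - 12*s - 12)/(3*s^3 - s^2 - 16*s - 4)
No further cancellation is possible in the step-2 result, so that is T(s). Its denominator becomes monic after dividing by the leading coefficient 3.

Answer: s^3 - s^2/3 - 16*s/3 - 4/3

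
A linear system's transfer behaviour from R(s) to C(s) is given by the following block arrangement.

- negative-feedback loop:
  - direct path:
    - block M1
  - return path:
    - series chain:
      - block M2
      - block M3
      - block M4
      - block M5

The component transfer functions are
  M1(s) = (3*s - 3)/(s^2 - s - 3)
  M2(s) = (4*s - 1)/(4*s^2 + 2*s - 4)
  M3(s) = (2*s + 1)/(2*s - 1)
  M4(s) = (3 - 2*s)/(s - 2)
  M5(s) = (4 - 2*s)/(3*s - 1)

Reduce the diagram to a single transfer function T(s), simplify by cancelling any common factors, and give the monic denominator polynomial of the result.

Step 1 - cascade M2, M3, M4, M5, giving (16*s^3 - 20*s^2 - 8*s + 3)/(12*s^4 - 4*s^3 - 15*s^2 + 11*s - 2)
Step 2 - reduce the feedback loop with forward M1 and return (M2*M3*M4*M5), giving (36*s^5 - 48*s^4 - 33*s^3 + 78*s^2 - 39*s + 6)/(12*s^6 - 16*s^5 + s^4 - 70*s^3 + 68*s^2 + 2*s - 3)
The result of step 2 is T(s) in lowest terms. Its denominator has leading coefficient 12; dividing the denominator through by 12 makes it monic.

Hence the answer: s^6 - 4*s^5/3 + s^4/12 - 35*s^3/6 + 17*s^2/3 + s/6 - 1/4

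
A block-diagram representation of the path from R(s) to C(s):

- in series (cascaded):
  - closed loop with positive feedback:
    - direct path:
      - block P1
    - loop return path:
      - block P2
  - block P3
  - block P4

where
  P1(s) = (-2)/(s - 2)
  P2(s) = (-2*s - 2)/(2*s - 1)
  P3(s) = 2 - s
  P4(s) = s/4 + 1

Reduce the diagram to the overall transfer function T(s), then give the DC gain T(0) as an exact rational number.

First reduce the diagram to T(s).

(1) collapse the loop (P1 forward, P2 return), giving (2 - 4*s)/(2*s^2 - 9*s - 2)
(2) multiply [P1/(1-P1*P2)], P3, P4 (series), giving (2*s^3 + 3*s^2 - 18*s + 8)/(4*s^2 - 18*s - 4)
The step-2 result is T(s). Setting s = 0: T(0) = 8/(-4) = -2.

Answer: -2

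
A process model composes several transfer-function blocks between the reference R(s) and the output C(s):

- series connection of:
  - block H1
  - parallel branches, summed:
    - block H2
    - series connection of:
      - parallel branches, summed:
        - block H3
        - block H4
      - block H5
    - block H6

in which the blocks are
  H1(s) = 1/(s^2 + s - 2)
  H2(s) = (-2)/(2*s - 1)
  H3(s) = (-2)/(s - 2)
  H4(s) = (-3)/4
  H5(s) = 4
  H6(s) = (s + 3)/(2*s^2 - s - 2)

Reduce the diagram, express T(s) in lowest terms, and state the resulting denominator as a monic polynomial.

[1] reduce the parallel group H3, H4 -> (-3*s - 2)/(4*s - 8)
[2] cascade (H3+H4), H5 -> (-3*s - 2)/(s - 2)
[3] parallel reduction of H2, ((H3+H4)*H5), H6 -> (-12*s^4 + 2*s^3 + 28*s^2 - 13*s - 6)/(4*s^4 - 12*s^3 + 5*s^2 + 8*s - 4)
[4] series reduction of H1, (H2+((H3+H4)*H5)+H6) -> (-12*s^4 + 2*s^3 + 28*s^2 - 13*s - 6)/(4*s^6 - 8*s^5 - 15*s^4 + 37*s^3 - 6*s^2 - 20*s + 8)
No further cancellation is possible in the step-4 result, so that is T(s). Its denominator becomes monic after dividing by the leading coefficient 4.

Hence the answer: s^6 - 2*s^5 - 15*s^4/4 + 37*s^3/4 - 3*s^2/2 - 5*s + 2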